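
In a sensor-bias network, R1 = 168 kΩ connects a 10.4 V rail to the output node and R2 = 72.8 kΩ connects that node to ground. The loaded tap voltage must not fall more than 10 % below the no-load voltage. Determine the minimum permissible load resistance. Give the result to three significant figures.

Output resistance R_th = R1‖R2 = (168 × 72.8)/240.8 = 50.79 kΩ.
The fractional drop is R_th/(R_th + R_L); requiring this ≤ 0.100 gives R_L ≥ R_th(1/0.100 − 1) = 50.79 × 9.000 = 457 kΩ.

R_L(min) ≈ 457 kΩ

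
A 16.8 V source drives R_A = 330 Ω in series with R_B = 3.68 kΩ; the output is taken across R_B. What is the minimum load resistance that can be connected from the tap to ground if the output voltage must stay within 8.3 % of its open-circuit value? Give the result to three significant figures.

Output resistance R_th = R_A‖R_B = (330 × 3680)/4010 = 302.8 Ω.
The fractional drop is R_th/(R_th + R_L); requiring this ≤ 0.0830 gives R_L ≥ R_th(1/0.0830 − 1) = 302.8 × 11.05 = 3.35 kΩ.

R_L(min) ≈ 3.35 kΩ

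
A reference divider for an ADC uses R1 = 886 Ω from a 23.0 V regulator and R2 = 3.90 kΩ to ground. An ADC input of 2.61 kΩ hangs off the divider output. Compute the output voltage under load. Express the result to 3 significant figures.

The load sits in parallel with R2: R2‖R_L = (3900 × 2610) / (3900 + 2610) = 1564 Ω.
V_out = 23.0 × 1564 / (886 + 1564) = 23.0 × 1564/2450 = 14.7 V.

V_out ≈ 14.7 V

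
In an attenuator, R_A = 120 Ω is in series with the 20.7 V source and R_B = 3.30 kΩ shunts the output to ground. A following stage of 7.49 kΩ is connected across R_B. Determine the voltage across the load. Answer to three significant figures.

The load sits in parallel with R_B: R_B‖R_L = (3300 × 7490) / (3300 + 7490) = 2291 Ω.
V_out = 20.7 × 2291 / (120 + 2291) = 20.7 × 2291/2411 = 19.7 V.
(Unloaded it would have been 20.0 V.)

V_out ≈ 19.7 V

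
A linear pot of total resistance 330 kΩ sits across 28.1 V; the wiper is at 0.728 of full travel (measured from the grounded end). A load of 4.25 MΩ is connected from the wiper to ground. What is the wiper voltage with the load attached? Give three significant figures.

V ≈ 20.1 V

The wiper splits the pot into (1−α)R = 89.76 kΩ above and αR = 240.2 kΩ below.
Lower section ‖ load = 227.4 kΩ.
V_wiper = 28.1 × 227.4/(89.76 + 227.4) = 20.1 V.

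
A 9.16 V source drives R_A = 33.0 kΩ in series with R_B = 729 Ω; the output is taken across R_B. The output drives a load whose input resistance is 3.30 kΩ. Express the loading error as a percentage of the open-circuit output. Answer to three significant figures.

Unloaded V = 9.16 × 729/33730 = 0.1980 V.
Loaded: R_B‖R_L = 597.1 Ω, giving V = 9.16 × 597.1/33600 = 0.1628 V.
Drop = (0.1980 − 0.1628) / 0.1980 = 17.8 %.

17.8 %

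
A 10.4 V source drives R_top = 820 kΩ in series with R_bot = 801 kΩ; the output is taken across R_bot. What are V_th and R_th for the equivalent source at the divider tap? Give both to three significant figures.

V_th = 5.14 V, R_th = 405 kΩ

V_th is the open-circuit tap voltage: 10.4 × 801/(820 + 801) = 5.14 V.
With the supply zeroed, R_top and R_bot appear in parallel from the tap: R_th = R_top‖R_bot = (820 × 801)/1621 = 405 kΩ.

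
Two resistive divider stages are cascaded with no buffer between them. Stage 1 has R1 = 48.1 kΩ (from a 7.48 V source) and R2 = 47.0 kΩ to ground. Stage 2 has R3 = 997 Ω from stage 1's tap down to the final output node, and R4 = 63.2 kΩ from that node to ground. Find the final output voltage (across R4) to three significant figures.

V_out ≈ 2.66 V

Stage 2 presents R3+R4 = 64200 Ω as a load on stage 1's tap.
Stage 1's lower leg becomes R2‖(R3+R4) = 27130 Ω, so V_mid = 7.48 × 27130/75230 = 2.698 V.
Stage 2 is itself unloaded: V_out = V_mid × R4/(R3+R4) = 2.698 × 63200/64200 = 2.66 V.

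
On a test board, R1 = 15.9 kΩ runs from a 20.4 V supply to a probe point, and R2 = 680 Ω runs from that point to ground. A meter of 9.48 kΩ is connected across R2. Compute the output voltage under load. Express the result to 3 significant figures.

V_out ≈ 0.783 V

The load sits in parallel with R2: R2‖R_L = (680 × 9480) / (680 + 9480) = 634.5 Ω.
V_out = 20.4 × 634.5 / (15900 + 634.5) = 20.4 × 634.5/16530 = 0.783 V.
(Unloaded it would have been 0.837 V.)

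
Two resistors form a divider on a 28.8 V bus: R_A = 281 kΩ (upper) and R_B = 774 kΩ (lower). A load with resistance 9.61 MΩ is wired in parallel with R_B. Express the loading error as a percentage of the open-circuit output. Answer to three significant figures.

The divider's output (Thévenin) resistance is R_A‖R_B = 206.2 kΩ.
Fractional drop under load = R_th/(R_th + R_L) = 206.2 / (206.2 + 9610) = 0.02100.
So the output falls by 2.10 %.

2.10 %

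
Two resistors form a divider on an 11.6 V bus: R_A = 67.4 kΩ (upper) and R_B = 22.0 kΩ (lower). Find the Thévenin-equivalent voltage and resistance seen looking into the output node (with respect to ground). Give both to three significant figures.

V_th is the open-circuit tap voltage: 11.6 × 22.0/(67.4 + 22.0) = 2.85 V.
With the supply zeroed, R_A and R_B appear in parallel from the tap: R_th = R_A‖R_B = (67.4 × 22.0)/89.40 = 16.6 kΩ.

V_th = 2.85 V, R_th = 16.6 kΩ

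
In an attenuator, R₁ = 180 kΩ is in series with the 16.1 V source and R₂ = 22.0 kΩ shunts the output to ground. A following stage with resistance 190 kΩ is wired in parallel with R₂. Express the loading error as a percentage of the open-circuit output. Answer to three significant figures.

Unloaded V = 16.1 × 22.0/202.0 = 1.7535 V.
Loaded: R₂‖R_L = 19.72 kΩ, giving V = 16.1 × 19.72/199.7 = 1.5895 V.
Drop = (1.7535 − 1.5895) / 1.7535 = 9.35 %.

9.35 %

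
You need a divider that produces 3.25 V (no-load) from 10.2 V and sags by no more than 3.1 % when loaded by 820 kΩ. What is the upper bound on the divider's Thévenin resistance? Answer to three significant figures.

R_th ≤ 26.2 kΩ

Loading drop = R_th/(R_th + R_L) ≤ 0.0310, so R_th ≤ R_L · ε/(1−ε) = 820 kΩ × 0.0310/0.9690 = 26.2 kΩ.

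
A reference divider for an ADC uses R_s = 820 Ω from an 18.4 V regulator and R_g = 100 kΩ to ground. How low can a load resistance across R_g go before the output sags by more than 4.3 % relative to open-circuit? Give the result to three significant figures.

Output resistance R_th = R_s‖R_g = (820 × 100000)/100800 = 813.3 Ω.
The fractional drop is R_th/(R_th + R_L); requiring this ≤ 0.0430 gives R_L ≥ R_th(1/0.0430 − 1) = 813.3 × 22.26 = 18.1 kΩ.

R_L(min) ≈ 18.1 kΩ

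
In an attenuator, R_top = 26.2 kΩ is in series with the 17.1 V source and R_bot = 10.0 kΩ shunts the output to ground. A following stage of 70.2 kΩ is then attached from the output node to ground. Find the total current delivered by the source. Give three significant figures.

I ≈ 0.489 mA

R_bot‖R_L = 8.753 kΩ, so the source sees R_top + R_bot‖R_L = 34.95 kΩ.
I = 17.1 V / 34.95 kΩ = 0.489 mA.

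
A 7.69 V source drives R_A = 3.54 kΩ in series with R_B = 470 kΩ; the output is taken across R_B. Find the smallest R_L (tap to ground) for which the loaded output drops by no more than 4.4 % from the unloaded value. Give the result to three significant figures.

Output resistance R_th = R_A‖R_B = (3.54 × 470)/473.5 = 3.514 kΩ.
The fractional drop is R_th/(R_th + R_L); requiring this ≤ 0.0440 gives R_L ≥ R_th(1/0.0440 − 1) = 3.514 × 21.73 = 76.3 kΩ.

R_L(min) ≈ 76.3 kΩ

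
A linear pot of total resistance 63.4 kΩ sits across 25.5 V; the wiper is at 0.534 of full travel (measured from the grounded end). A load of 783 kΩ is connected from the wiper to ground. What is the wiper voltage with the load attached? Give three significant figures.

The wiper splits the pot into (1−α)R = 29.54 kΩ above and αR = 33.86 kΩ below.
Lower section ‖ load = 32.45 kΩ.
V_wiper = 25.5 × 32.45/(29.54 + 32.45) = 13.3 V.

V ≈ 13.3 V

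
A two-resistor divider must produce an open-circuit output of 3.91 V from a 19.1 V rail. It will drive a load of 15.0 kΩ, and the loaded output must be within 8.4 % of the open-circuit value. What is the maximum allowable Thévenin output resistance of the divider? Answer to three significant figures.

R_th ≤ 1.38 kΩ

Loading drop = R_th/(R_th + R_L) ≤ 0.0840, so R_th ≤ R_L · ε/(1−ε) = 15.0 kΩ × 0.0840/0.9160 = 1.38 kΩ.
(Any R1, R2 with R2/(R1+R2) = 0.205 and R1‖R2 ≤ 1.38 kΩ will meet the spec.)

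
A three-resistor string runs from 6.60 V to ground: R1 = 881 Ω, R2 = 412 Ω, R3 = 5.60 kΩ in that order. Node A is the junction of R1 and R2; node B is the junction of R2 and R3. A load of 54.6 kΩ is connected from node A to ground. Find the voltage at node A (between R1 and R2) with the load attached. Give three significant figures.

V ≈ 5.68 V

Below node A the series string R2+R3 = 6012 Ω sits in parallel with the 54600 Ω load: 5416 Ω.
V_A = 6.60 × 5416/(881 + 5416) = 5.68 V.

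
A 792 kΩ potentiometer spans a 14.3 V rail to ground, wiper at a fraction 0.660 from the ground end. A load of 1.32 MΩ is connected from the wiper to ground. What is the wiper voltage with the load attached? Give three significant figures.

V ≈ 8.32 V

The wiper splits the pot into (1−α)R = 269.3 kΩ above and αR = 522.7 kΩ below.
Lower section ‖ load = 374.4 kΩ.
V_wiper = 14.3 × 374.4/(269.3 + 374.4) = 8.32 V.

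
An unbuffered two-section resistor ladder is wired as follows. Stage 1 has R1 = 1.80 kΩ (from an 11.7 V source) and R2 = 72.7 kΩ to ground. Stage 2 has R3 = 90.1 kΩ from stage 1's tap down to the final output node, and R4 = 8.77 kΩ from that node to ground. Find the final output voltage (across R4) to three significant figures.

Stage 2 presents R3+R4 = 98.87 kΩ as a load on stage 1's tap.
Stage 1's lower leg becomes R2‖(R3+R4) = 41.89 kΩ, so V_mid = 11.7 × 41.89/43.69 = 11.22 V.
Stage 2 is itself unloaded: V_out = V_mid × R4/(R3+R4) = 11.22 × 8.77/98.87 = 0.995 V.

V_out ≈ 0.995 V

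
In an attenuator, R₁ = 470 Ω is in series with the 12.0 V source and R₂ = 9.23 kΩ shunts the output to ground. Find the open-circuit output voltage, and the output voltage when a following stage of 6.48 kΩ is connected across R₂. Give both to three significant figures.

Unloaded: 11.4 V; loaded: 10.7 V

Open-circuit: V = 12.0 × 9230/(470 + 9230) = 11.4 V.
With the load, R₂ becomes R₂‖R_L = 3807 Ω, so V = 12.0 × 3807/4277 = 10.7 V.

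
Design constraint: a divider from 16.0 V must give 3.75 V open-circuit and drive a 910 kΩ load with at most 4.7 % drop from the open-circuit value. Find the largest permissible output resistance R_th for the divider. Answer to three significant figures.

R_th ≤ 44.9 kΩ

Loading drop = R_th/(R_th + R_L) ≤ 0.0470, so R_th ≤ R_L · ε/(1−ε) = 910 kΩ × 0.0470/0.9530 = 44.9 kΩ.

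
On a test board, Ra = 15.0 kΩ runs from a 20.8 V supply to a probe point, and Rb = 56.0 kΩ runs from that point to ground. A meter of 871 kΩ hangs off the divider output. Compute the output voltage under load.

The load sits in parallel with Rb: Rb‖R_L = (56.0 × 871) / (56.0 + 871) = 52.62 kΩ.
V_out = 20.8 × 52.62 / (15.0 + 52.62) = 20.8 × 52.62/67.62 = 16.2 V.

V_out ≈ 16.2 V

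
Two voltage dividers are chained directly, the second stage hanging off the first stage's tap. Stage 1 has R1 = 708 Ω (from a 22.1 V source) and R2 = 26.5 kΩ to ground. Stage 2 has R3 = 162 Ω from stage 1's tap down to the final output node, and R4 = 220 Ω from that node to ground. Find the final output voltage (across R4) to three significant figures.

V_out ≈ 4.42 V

Stage 2 presents R3+R4 = 382.0 Ω as a load on stage 1's tap.
Stage 1's lower leg becomes R2‖(R3+R4) = 376.6 Ω, so V_mid = 22.1 × 376.6/1085 = 7.673 V.
Stage 2 is itself unloaded: V_out = V_mid × R4/(R3+R4) = 7.673 × 220/382.0 = 4.42 V.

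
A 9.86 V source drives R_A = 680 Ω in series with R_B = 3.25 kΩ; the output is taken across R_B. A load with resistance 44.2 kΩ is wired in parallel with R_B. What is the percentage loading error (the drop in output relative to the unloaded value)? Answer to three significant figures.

The divider's output (Thévenin) resistance is R_A‖R_B = 562.3 Ω.
Fractional drop under load = R_th/(R_th + R_L) = 562.3 / (562.3 + 44200) = 0.01256.
So the output falls by 1.26 %.

1.26 %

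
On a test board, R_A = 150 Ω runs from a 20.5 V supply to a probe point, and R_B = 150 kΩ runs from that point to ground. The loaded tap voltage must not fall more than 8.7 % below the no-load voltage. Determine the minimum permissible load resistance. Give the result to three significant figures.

Output resistance R_th = R_A‖R_B = (150 × 150000)/150200 = 149.9 Ω.
The fractional drop is R_th/(R_th + R_L); requiring this ≤ 0.0870 gives R_L ≥ R_th(1/0.0870 − 1) = 149.9 × 10.49 = 1.57 kΩ.

R_L(min) ≈ 1.57 kΩ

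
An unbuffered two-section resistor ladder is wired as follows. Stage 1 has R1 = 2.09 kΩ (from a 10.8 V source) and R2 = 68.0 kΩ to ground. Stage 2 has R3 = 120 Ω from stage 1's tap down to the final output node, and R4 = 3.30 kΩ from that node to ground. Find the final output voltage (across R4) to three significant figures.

V_out ≈ 6.35 V

Stage 2 presents R3+R4 = 3420 Ω as a load on stage 1's tap.
Stage 1's lower leg becomes R2‖(R3+R4) = 3256 Ω, so V_mid = 10.8 × 3256/5346 = 6.578 V.
Stage 2 is itself unloaded: V_out = V_mid × R4/(R3+R4) = 6.578 × 3300/3420 = 6.35 V.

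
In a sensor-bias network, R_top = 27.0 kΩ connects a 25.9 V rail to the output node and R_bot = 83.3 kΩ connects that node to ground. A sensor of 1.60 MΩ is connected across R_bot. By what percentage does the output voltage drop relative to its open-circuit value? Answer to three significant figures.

The divider's output (Thévenin) resistance is R_top‖R_bot = 20.39 kΩ.
Fractional drop under load = R_th/(R_th + R_L) = 20.39 / (20.39 + 1600) = 0.01258.
So the output falls by 1.26 %.

1.26 %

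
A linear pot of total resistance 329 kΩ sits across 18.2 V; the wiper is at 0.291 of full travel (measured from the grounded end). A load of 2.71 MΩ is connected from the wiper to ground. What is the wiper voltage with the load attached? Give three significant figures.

V ≈ 5.17 V

The wiper splits the pot into (1−α)R = 233.3 kΩ above and αR = 95.74 kΩ below.
Lower section ‖ load = 92.47 kΩ.
V_wiper = 18.2 × 92.47/(233.3 + 92.47) = 5.17 V.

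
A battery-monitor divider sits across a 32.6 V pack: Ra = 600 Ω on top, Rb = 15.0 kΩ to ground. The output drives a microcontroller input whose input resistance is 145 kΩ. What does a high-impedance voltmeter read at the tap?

V_out ≈ 31.2 V

The load sits in parallel with Rb: Rb‖R_L = (15000 × 145000) / (15000 + 145000) = 13590 Ω.
V_out = 32.6 × 13590 / (600 + 13590) = 32.6 × 13590/14190 = 31.2 V.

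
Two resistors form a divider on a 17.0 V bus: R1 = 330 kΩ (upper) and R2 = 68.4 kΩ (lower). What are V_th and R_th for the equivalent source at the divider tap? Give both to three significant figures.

V_th is the open-circuit tap voltage: 17.0 × 68.4/(330 + 68.4) = 2.92 V.
With the supply zeroed, R1 and R2 appear in parallel from the tap: R_th = R1‖R2 = (330 × 68.4)/398.4 = 56.7 kΩ.

V_th = 2.92 V, R_th = 56.7 kΩ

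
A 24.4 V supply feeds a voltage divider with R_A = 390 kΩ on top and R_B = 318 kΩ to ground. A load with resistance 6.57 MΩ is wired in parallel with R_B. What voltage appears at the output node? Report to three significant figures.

The load sits in parallel with R_B: R_B‖R_L = (318 × 6570) / (318 + 6570) = 303.3 kΩ.
V_out = 24.4 × 303.3 / (390 + 303.3) = 24.4 × 303.3/693.3 = 10.7 V.
(Unloaded it would have been 11.0 V.)

V_out ≈ 10.7 V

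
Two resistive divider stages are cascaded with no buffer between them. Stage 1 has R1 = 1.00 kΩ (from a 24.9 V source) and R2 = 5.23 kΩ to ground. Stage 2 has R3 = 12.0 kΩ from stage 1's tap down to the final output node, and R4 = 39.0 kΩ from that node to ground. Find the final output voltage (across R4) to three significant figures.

V_out ≈ 15.7 V

Stage 2 presents R3+R4 = 51.00 kΩ as a load on stage 1's tap.
Stage 1's lower leg becomes R2‖(R3+R4) = 4.744 kΩ, so V_mid = 24.9 × 4.744/5.744 = 20.56 V.
Stage 2 is itself unloaded: V_out = V_mid × R4/(R3+R4) = 20.56 × 39.0/51.00 = 15.7 V.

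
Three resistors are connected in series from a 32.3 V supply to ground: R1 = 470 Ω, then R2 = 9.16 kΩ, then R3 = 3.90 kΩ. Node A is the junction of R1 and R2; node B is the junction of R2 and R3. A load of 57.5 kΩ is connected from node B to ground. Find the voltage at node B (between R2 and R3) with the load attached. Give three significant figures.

At node B, R3 is in parallel with the load: R3‖R_L = 3652 Ω.
Below node A the resistance is R2 + (R3‖R_L) = 12810 Ω, so V_A = 32.3 × 12810/13280 = 31.16 V.
Then V_B = V_A × (R3‖R_L)/(R2 + R3‖R_L) = 31.16 × 3652/12810 = 8.88 V.

V ≈ 8.88 V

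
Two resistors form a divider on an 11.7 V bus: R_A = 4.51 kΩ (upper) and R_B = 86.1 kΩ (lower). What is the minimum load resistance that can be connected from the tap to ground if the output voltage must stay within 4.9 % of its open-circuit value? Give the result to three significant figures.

Output resistance R_th = R_A‖R_B = (4.51 × 86.1)/90.61 = 4.286 kΩ.
The fractional drop is R_th/(R_th + R_L); requiring this ≤ 0.0490 gives R_L ≥ R_th(1/0.0490 − 1) = 4.286 × 19.41 = 83.2 kΩ.

R_L(min) ≈ 83.2 kΩ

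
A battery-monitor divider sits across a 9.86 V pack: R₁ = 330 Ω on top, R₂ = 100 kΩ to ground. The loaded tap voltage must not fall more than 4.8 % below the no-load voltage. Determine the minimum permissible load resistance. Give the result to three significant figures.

R_L(min) ≈ 6.52 kΩ

Output resistance R_th = R₁‖R₂ = (330 × 100000)/100300 = 328.9 Ω.
The fractional drop is R_th/(R_th + R_L); requiring this ≤ 0.0480 gives R_L ≥ R_th(1/0.0480 − 1) = 328.9 × 19.83 = 6.52 kΩ.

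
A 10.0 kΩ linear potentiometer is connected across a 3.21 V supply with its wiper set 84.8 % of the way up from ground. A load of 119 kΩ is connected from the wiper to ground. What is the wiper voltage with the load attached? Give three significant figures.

V ≈ 2.69 V

The wiper splits the pot into (1−α)R = 1.520 kΩ above and αR = 8.480 kΩ below.
Lower section ‖ load = 7.916 kΩ.
V_wiper = 3.21 × 7.916/(1.520 + 7.916) = 2.69 V.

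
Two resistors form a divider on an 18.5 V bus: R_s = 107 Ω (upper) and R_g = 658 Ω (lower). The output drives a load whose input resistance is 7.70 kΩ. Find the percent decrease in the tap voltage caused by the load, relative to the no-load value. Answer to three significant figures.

The divider's output (Thévenin) resistance is R_s‖R_g = 92.03 Ω.
Fractional drop under load = R_th/(R_th + R_L) = 92.03 / (92.03 + 7700) = 0.01181.
So the output falls by 1.18 %.

1.18 %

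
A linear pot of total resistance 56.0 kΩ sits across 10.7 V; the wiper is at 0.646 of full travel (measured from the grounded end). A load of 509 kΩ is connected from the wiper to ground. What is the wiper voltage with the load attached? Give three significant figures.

The wiper splits the pot into (1−α)R = 19.82 kΩ above and αR = 36.18 kΩ below.
Lower section ‖ load = 33.78 kΩ.
V_wiper = 10.7 × 33.78/(19.82 + 33.78) = 6.74 V.

V ≈ 6.74 V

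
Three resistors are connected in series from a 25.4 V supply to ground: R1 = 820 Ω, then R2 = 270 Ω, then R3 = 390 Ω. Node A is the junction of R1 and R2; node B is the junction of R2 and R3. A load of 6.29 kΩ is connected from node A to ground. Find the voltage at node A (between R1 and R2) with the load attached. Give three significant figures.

Below node A the series string R2+R3 = 660.0 Ω sits in parallel with the 6290 Ω load: 597.3 Ω.
V_A = 25.4 × 597.3/(820 + 597.3) = 10.7 V.

V ≈ 10.7 V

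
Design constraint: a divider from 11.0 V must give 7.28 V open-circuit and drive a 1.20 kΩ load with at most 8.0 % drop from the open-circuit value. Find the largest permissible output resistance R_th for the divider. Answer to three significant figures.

Loading drop = R_th/(R_th + R_L) ≤ 0.0800, so R_th ≤ R_L · ε/(1−ε) = 1.20 kΩ × 0.0800/0.9200 = 104 Ω.

R_th ≤ 104 Ω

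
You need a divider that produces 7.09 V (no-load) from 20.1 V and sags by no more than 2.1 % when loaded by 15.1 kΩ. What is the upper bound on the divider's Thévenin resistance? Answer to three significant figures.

Loading drop = R_th/(R_th + R_L) ≤ 0.0210, so R_th ≤ R_L · ε/(1−ε) = 15.1 kΩ × 0.0210/0.9790 = 324 Ω.
(Any R1, R2 with R2/(R1+R2) = 0.353 and R1‖R2 ≤ 324 Ω will meet the spec.)

R_th ≤ 324 Ω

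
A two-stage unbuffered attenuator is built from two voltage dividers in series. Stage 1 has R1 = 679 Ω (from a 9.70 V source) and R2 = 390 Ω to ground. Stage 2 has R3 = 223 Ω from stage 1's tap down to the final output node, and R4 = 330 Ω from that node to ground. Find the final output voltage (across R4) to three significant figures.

V_out ≈ 1.46 V

Stage 2 presents R3+R4 = 553.0 Ω as a load on stage 1's tap.
Stage 1's lower leg becomes R2‖(R3+R4) = 228.7 Ω, so V_mid = 9.70 × 228.7/907.7 = 2.444 V.
Stage 2 is itself unloaded: V_out = V_mid × R4/(R3+R4) = 2.444 × 330/553.0 = 1.46 V.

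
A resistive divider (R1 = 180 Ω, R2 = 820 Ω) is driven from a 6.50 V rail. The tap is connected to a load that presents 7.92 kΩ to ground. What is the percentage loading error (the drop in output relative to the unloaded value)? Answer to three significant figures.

The divider's output (Thévenin) resistance is R1‖R2 = 147.6 Ω.
Fractional drop under load = R_th/(R_th + R_L) = 147.6 / (147.6 + 7920) = 0.01830.
So the output falls by 1.83 %.

1.83 %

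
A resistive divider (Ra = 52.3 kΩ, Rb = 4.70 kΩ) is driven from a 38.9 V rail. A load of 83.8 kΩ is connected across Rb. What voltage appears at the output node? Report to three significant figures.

The load sits in parallel with Rb: Rb‖R_L = (4.70 × 83.8) / (4.70 + 83.8) = 4.450 kΩ.
V_out = 38.9 × 4.450 / (52.3 + 4.450) = 38.9 × 4.450/56.75 = 3.05 V.

V_out ≈ 3.05 V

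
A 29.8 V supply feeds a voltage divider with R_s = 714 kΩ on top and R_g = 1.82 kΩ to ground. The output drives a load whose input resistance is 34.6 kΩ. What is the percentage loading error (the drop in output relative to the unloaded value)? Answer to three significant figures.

The divider's output (Thévenin) resistance is R_s‖R_g = 1.815 kΩ.
Fractional drop under load = R_th/(R_th + R_L) = 1.815 / (1.815 + 34.6) = 0.04985.
So the output falls by 4.99 %.

4.99 %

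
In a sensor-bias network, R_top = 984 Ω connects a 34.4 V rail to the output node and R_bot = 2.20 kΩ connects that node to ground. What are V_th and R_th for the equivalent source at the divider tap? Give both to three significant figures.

V_th = 23.8 V, R_th = 680 Ω

V_th is the open-circuit tap voltage: 34.4 × 2200/(984 + 2200) = 23.8 V.
With the supply zeroed, R_top and R_bot appear in parallel from the tap: R_th = R_top‖R_bot = (984 × 2200)/3184 = 680 Ω.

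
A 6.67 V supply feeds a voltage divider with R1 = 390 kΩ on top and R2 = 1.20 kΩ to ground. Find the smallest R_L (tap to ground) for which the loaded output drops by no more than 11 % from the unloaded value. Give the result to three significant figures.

R_L(min) ≈ 9.68 kΩ

Output resistance R_th = R1‖R2 = (390 × 1.20)/391.2 = 1.196 kΩ.
The fractional drop is R_th/(R_th + R_L); requiring this ≤ 0.110 gives R_L ≥ R_th(1/0.110 − 1) = 1.196 × 8.091 = 9.68 kΩ.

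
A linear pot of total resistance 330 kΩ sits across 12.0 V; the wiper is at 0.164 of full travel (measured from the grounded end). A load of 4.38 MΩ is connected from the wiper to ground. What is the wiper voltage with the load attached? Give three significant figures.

The wiper splits the pot into (1−α)R = 275.9 kΩ above and αR = 54.12 kΩ below.
Lower section ‖ load = 53.46 kΩ.
V_wiper = 12.0 × 53.46/(275.9 + 53.46) = 1.95 V.

V ≈ 1.95 V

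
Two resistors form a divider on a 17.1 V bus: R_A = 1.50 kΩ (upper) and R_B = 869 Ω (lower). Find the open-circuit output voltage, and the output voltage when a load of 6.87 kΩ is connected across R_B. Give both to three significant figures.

Open-circuit: V = 17.1 × 869/(1500 + 869) = 6.27 V.
With the load, R_B becomes R_B‖R_L = 771.4 Ω, so V = 17.1 × 771.4/2271 = 5.81 V.

Unloaded: 6.27 V; loaded: 5.81 V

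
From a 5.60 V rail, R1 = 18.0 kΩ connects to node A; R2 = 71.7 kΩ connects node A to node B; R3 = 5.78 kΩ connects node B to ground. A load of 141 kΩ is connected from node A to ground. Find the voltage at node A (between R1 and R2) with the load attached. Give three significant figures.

V ≈ 4.12 V

Below node A the series string R2+R3 = 77.48 kΩ sits in parallel with the 141 kΩ load: 50.00 kΩ.
V_A = 5.60 × 50.00/(18.0 + 50.00) = 4.12 V.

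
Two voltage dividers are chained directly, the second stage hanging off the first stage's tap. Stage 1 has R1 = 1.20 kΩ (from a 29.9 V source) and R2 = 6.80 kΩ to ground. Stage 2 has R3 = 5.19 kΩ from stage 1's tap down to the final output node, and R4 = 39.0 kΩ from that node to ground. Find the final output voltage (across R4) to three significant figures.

V_out ≈ 21.9 V

Stage 2 presents R3+R4 = 44.19 kΩ as a load on stage 1's tap.
Stage 1's lower leg becomes R2‖(R3+R4) = 5.893 kΩ, so V_mid = 29.9 × 5.893/7.093 = 24.84 V.
Stage 2 is itself unloaded: V_out = V_mid × R4/(R3+R4) = 24.84 × 39.0/44.19 = 21.9 V.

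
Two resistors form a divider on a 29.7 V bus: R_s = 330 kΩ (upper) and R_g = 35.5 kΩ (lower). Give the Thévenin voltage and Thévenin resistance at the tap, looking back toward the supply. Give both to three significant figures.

V_th = 2.88 V, R_th = 32.1 kΩ

V_th is the open-circuit tap voltage: 29.7 × 35.5/(330 + 35.5) = 2.88 V.
With the supply zeroed, R_s and R_g appear in parallel from the tap: R_th = R_s‖R_g = (330 × 35.5)/365.5 = 32.1 kΩ.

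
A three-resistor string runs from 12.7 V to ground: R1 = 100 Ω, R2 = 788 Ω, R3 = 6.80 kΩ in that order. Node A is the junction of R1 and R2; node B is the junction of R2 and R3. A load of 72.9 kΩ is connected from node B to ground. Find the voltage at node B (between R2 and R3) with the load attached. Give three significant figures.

At node B, R3 is in parallel with the load: R3‖R_L = 6220 Ω.
Below node A the resistance is R2 + (R3‖R_L) = 7008 Ω, so V_A = 12.7 × 7008/7108 = 12.52 V.
Then V_B = V_A × (R3‖R_L)/(R2 + R3‖R_L) = 12.52 × 6220/7008 = 11.1 V.

V ≈ 11.1 V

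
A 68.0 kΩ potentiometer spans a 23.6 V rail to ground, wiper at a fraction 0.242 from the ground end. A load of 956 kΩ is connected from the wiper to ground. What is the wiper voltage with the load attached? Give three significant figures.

The wiper splits the pot into (1−α)R = 51.54 kΩ above and αR = 16.46 kΩ below.
Lower section ‖ load = 16.18 kΩ.
V_wiper = 23.6 × 16.18/(51.54 + 16.18) = 5.64 V.

V ≈ 5.64 V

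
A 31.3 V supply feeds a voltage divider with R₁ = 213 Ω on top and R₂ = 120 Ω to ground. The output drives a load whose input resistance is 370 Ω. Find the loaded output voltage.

V_out ≈ 9.34 V

The load sits in parallel with R₂: R₂‖R_L = (120 × 370) / (120 + 370) = 90.61 Ω.
V_out = 31.3 × 90.61 / (213 + 90.61) = 31.3 × 90.61/303.6 = 9.34 V.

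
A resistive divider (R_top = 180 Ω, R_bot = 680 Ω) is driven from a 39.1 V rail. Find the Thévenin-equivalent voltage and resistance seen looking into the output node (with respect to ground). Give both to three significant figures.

V_th is the open-circuit tap voltage: 39.1 × 680/(180 + 680) = 30.9 V.
With the supply zeroed, R_top and R_bot appear in parallel from the tap: R_th = R_top‖R_bot = (180 × 680)/860.0 = 142 Ω.

V_th = 30.9 V, R_th = 142 Ω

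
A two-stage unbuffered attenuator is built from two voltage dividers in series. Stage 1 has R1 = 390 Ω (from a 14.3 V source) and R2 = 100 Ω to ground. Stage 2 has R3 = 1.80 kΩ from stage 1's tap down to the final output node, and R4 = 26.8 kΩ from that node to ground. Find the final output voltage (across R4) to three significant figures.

Stage 2 presents R3+R4 = 28600 Ω as a load on stage 1's tap.
Stage 1's lower leg becomes R2‖(R3+R4) = 99.65 Ω, so V_mid = 14.3 × 99.65/489.7 = 2.910 V.
Stage 2 is itself unloaded: V_out = V_mid × R4/(R3+R4) = 2.910 × 26800/28600 = 2.73 V.

V_out ≈ 2.73 V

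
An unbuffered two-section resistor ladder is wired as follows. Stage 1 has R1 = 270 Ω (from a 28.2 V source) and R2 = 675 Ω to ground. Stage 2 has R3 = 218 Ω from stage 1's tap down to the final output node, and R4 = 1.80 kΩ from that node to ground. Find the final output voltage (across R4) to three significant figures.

V_out ≈ 16.4 V

Stage 2 presents R3+R4 = 2018 Ω as a load on stage 1's tap.
Stage 1's lower leg becomes R2‖(R3+R4) = 505.8 Ω, so V_mid = 28.2 × 505.8/775.8 = 18.39 V.
Stage 2 is itself unloaded: V_out = V_mid × R4/(R3+R4) = 18.39 × 1800/2018 = 16.4 V.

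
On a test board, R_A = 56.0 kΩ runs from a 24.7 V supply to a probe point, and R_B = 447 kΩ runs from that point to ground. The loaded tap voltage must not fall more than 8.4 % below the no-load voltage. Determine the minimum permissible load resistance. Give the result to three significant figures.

R_L(min) ≈ 543 kΩ

Output resistance R_th = R_A‖R_B = (56.0 × 447)/503.0 = 49.77 kΩ.
The fractional drop is R_th/(R_th + R_L); requiring this ≤ 0.0840 gives R_L ≥ R_th(1/0.0840 − 1) = 49.77 × 10.90 = 543 kΩ.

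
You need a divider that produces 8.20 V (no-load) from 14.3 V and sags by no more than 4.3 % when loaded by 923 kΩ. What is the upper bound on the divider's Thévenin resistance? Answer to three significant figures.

Loading drop = R_th/(R_th + R_L) ≤ 0.0430, so R_th ≤ R_L · ε/(1−ε) = 923 kΩ × 0.0430/0.9570 = 41.5 kΩ.

R_th ≤ 41.5 kΩ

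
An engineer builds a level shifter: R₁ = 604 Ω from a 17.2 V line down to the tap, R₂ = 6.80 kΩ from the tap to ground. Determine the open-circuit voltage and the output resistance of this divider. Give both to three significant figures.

V_th = 15.8 V, R_th = 555 Ω

V_th is the open-circuit tap voltage: 17.2 × 6800/(604 + 6800) = 15.8 V.
With the supply zeroed, R₁ and R₂ appear in parallel from the tap: R_th = R₁‖R₂ = (604 × 6800)/7404 = 555 Ω.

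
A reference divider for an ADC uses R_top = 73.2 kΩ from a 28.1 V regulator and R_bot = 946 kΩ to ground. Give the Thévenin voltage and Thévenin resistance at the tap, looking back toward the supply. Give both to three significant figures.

V_th is the open-circuit tap voltage: 28.1 × 946/(73.2 + 946) = 26.1 V.
With the supply zeroed, R_top and R_bot appear in parallel from the tap: R_th = R_top‖R_bot = (73.2 × 946)/1019 = 67.9 kΩ.

V_th = 26.1 V, R_th = 67.9 kΩ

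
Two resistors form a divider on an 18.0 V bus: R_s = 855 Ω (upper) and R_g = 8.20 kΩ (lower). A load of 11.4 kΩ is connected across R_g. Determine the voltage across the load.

The load sits in parallel with R_g: R_g‖R_L = (8200 × 11400) / (8200 + 11400) = 4769 Ω.
V_out = 18.0 × 4769 / (855 + 4769) = 18.0 × 4769/5624 = 15.3 V.
(Unloaded it would have been 16.3 V.)

V_out ≈ 15.3 V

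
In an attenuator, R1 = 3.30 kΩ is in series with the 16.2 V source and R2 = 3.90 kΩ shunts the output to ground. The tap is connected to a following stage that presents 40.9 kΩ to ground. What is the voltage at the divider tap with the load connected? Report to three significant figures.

The load sits in parallel with R2: R2‖R_L = (3.90 × 40.9) / (3.90 + 40.9) = 3.560 kΩ.
V_out = 16.2 × 3.560 / (3.30 + 3.560) = 16.2 × 3.560/6.860 = 8.41 V.

V_out ≈ 8.41 V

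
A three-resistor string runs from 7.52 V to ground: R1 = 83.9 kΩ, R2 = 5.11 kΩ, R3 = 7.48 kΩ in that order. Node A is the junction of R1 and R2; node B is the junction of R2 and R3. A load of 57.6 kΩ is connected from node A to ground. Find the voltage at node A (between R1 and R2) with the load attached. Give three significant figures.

Below node A the series string R2+R3 = 12.59 kΩ sits in parallel with the 57.6 kΩ load: 10.33 kΩ.
V_A = 7.52 × 10.33/(83.9 + 10.33) = 0.825 V.

V ≈ 0.825 V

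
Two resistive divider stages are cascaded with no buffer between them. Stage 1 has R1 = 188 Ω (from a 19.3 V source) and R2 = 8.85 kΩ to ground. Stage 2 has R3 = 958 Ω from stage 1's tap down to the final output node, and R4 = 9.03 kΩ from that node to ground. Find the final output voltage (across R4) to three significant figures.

Stage 2 presents R3+R4 = 9988 Ω as a load on stage 1's tap.
Stage 1's lower leg becomes R2‖(R3+R4) = 4692 Ω, so V_mid = 19.3 × 4692/4880 = 18.56 V.
Stage 2 is itself unloaded: V_out = V_mid × R4/(R3+R4) = 18.56 × 9030/9988 = 16.8 V.

V_out ≈ 16.8 V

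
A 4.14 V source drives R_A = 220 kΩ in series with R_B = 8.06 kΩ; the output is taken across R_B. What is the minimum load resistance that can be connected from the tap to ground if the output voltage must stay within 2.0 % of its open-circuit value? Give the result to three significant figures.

R_L(min) ≈ 381 kΩ

Output resistance R_th = R_A‖R_B = (220 × 8.06)/228.1 = 7.775 kΩ.
The fractional drop is R_th/(R_th + R_L); requiring this ≤ 0.0200 gives R_L ≥ R_th(1/0.0200 − 1) = 7.775 × 49.00 = 381 kΩ.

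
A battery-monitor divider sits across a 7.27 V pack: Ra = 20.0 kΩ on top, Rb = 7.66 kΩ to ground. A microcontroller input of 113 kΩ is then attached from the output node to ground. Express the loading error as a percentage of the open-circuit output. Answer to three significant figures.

4.67 %

The divider's output (Thévenin) resistance is Ra‖Rb = 5.539 kΩ.
Fractional drop under load = R_th/(R_th + R_L) = 5.539 / (5.539 + 113) = 0.04672.
So the output falls by 4.67 %.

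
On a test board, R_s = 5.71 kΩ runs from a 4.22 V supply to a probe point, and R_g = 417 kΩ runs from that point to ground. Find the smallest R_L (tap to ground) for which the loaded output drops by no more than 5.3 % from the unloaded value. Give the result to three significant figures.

Output resistance R_th = R_s‖R_g = (5.71 × 417)/422.7 = 5.633 kΩ.
The fractional drop is R_th/(R_th + R_L); requiring this ≤ 0.0530 gives R_L ≥ R_th(1/0.0530 − 1) = 5.633 × 17.87 = 101 kΩ.

R_L(min) ≈ 101 kΩ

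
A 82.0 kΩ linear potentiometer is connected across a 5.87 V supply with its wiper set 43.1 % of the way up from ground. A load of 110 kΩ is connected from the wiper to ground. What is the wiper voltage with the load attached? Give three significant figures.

The wiper splits the pot into (1−α)R = 46.66 kΩ above and αR = 35.34 kΩ below.
Lower section ‖ load = 26.75 kΩ.
V_wiper = 5.87 × 26.75/(46.66 + 26.75) = 2.14 V.

V ≈ 2.14 V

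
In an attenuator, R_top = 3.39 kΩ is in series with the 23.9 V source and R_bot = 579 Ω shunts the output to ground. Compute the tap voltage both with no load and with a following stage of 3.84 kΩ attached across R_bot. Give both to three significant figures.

Unloaded: 3.49 V; loaded: 3.09 V

Open-circuit: V = 23.9 × 579/(3390 + 579) = 3.49 V.
With the load, R_bot becomes R_bot‖R_L = 503.1 Ω, so V = 23.9 × 503.1/3893 = 3.09 V.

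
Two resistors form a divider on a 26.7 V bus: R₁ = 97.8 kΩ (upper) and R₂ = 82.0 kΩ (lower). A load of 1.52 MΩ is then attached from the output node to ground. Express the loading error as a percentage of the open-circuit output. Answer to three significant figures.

The divider's output (Thévenin) resistance is R₁‖R₂ = 44.60 kΩ.
Fractional drop under load = R_th/(R_th + R_L) = 44.60 / (44.60 + 1520) = 0.02851.
So the output falls by 2.85 %.

2.85 %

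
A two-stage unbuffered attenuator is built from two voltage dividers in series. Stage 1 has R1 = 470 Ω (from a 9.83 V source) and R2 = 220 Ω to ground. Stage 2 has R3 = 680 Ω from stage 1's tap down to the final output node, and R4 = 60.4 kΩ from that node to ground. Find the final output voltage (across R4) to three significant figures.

V_out ≈ 3.09 V

Stage 2 presents R3+R4 = 61080 Ω as a load on stage 1's tap.
Stage 1's lower leg becomes R2‖(R3+R4) = 219.2 Ω, so V_mid = 9.83 × 219.2/689.2 = 3.127 V.
Stage 2 is itself unloaded: V_out = V_mid × R4/(R3+R4) = 3.127 × 60400/61080 = 3.09 V.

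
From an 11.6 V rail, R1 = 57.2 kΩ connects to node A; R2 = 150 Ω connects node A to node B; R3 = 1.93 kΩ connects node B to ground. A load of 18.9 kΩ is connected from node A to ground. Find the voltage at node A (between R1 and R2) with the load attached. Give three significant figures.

V ≈ 0.368 V

Below node A the series string R2+R3 = 2080 Ω sits in parallel with the 18900 Ω load: 1874 Ω.
V_A = 11.6 × 1874/(57200 + 1874) = 0.368 V.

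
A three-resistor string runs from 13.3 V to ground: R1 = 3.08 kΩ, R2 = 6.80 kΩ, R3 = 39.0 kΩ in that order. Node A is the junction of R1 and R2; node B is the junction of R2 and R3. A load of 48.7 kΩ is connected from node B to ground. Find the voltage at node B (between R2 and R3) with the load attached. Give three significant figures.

V ≈ 9.13 V

At node B, R3 is in parallel with the load: R3‖R_L = 21.66 kΩ.
Below node A the resistance is R2 + (R3‖R_L) = 28.46 kΩ, so V_A = 13.3 × 28.46/31.54 = 12.00 V.
Then V_B = V_A × (R3‖R_L)/(R2 + R3‖R_L) = 12.00 × 21.66/28.46 = 9.13 V.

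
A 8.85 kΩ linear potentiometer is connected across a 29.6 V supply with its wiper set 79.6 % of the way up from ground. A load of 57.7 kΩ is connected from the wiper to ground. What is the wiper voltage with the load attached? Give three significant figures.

The wiper splits the pot into (1−α)R = 1.805 kΩ above and αR = 7.045 kΩ below.
Lower section ‖ load = 6.278 kΩ.
V_wiper = 29.6 × 6.278/(1.805 + 6.278) = 23.0 V.

V ≈ 23.0 V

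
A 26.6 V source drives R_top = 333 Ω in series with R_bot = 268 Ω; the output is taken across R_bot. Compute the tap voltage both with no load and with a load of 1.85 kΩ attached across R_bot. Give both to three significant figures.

Unloaded: 11.9 V; loaded: 11.0 V

Open-circuit: V = 26.6 × 268/(333 + 268) = 11.9 V.
With the load, R_bot becomes R_bot‖R_L = 234.1 Ω, so V = 26.6 × 234.1/567.1 = 11.0 V.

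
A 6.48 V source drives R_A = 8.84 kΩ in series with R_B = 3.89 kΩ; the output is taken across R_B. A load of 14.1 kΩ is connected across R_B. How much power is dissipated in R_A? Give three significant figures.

Total resistance from the source is R_A + (R_B‖R_L) = 11.89 kΩ, so I = 6.48/11.89 kΩ = 0.5450 mA.
P = I²·R_A = (0.5450 mA)² × 8.84 kΩ = 2.63 mW.

P ≈ 2.63 mW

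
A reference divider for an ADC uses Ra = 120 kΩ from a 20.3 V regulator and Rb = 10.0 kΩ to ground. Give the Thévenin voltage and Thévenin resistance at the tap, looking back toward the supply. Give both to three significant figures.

V_th = 1.56 V, R_th = 9.23 kΩ

V_th is the open-circuit tap voltage: 20.3 × 10.0/(120 + 10.0) = 1.56 V.
With the supply zeroed, Ra and Rb appear in parallel from the tap: R_th = Ra‖Rb = (120 × 10.0)/130.0 = 9.23 kΩ.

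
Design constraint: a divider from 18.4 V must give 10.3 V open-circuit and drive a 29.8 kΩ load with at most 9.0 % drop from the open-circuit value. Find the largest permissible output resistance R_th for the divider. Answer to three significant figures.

R_th ≤ 2.95 kΩ

Loading drop = R_th/(R_th + R_L) ≤ 0.0900, so R_th ≤ R_L · ε/(1−ε) = 29.8 kΩ × 0.0900/0.9100 = 2.95 kΩ.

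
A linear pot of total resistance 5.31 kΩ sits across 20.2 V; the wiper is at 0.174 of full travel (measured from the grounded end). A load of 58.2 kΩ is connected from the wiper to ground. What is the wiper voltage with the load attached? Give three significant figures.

V ≈ 3.47 V

The wiper splits the pot into (1−α)R = 4386 Ω above and αR = 923.9 Ω below.
Lower section ‖ load = 909.5 Ω.
V_wiper = 20.2 × 909.5/(4386 + 909.5) = 3.47 V.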